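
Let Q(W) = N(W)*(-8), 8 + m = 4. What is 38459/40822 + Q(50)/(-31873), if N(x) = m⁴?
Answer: 1309407163/1301119606 ≈ 1.0064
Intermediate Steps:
m = -4 (m = -8 + 4 = -4)
N(x) = 256 (N(x) = (-4)⁴ = 256)
Q(W) = -2048 (Q(W) = 256*(-8) = -2048)
38459/40822 + Q(50)/(-31873) = 38459/40822 - 2048/(-31873) = 38459*(1/40822) - 2048*(-1/31873) = 38459/40822 + 2048/31873 = 1309407163/1301119606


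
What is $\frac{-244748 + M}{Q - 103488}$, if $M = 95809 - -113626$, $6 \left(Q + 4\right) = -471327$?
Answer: $\frac{70626}{364093} \approx 0.19398$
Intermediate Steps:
$Q = - \frac{157117}{2}$ ($Q = -4 + \frac{1}{6} \left(-471327\right) = -4 - \frac{157109}{2} = - \frac{157117}{2} \approx -78559.0$)
$M = 209435$ ($M = 95809 + 113626 = 209435$)
$\frac{-244748 + M}{Q - 103488} = \frac{-244748 + 209435}{- \frac{157117}{2} - 103488} = - \frac{35313}{- \frac{364093}{2}} = \left(-35313\right) \left(- \frac{2}{364093}\right) = \frac{70626}{364093}$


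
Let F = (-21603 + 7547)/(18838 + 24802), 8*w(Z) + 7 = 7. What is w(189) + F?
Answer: -1757/5455 ≈ -0.32209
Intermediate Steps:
w(Z) = 0 (w(Z) = -7/8 + (⅛)*7 = -7/8 + 7/8 = 0)
F = -1757/5455 (F = -14056/43640 = -14056*1/43640 = -1757/5455 ≈ -0.32209)
w(189) + F = 0 - 1757/5455 = -1757/5455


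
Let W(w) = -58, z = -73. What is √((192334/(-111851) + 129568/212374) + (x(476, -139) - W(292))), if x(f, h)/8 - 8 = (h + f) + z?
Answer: 8*√4921640690615382315022/11877122137 ≈ 47.253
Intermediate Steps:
x(f, h) = -520 + 8*f + 8*h (x(f, h) = 64 + 8*((h + f) - 73) = 64 + 8*((f + h) - 73) = 64 + 8*(-73 + f + h) = 64 + (-584 + 8*f + 8*h) = -520 + 8*f + 8*h)
√((192334/(-111851) + 129568/212374) + (x(476, -139) - W(292))) = √((192334/(-111851) + 129568/212374) + ((-520 + 8*476 + 8*(-139)) - 1*(-58))) = √((192334*(-1/111851) + 129568*(1/212374)) + ((-520 + 3808 - 1112) + 58)) = √((-192334/111851 + 64784/106187) + (2176 + 58)) = √(-13177215274/11877122137 + 2234) = √(26520313638784/11877122137) = 8*√4921640690615382315022/11877122137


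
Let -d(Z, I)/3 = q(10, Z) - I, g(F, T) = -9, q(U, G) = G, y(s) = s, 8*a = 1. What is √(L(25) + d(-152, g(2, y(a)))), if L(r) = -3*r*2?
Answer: 3*√31 ≈ 16.703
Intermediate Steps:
a = ⅛ (a = (⅛)*1 = ⅛ ≈ 0.12500)
L(r) = -6*r
d(Z, I) = -3*Z + 3*I (d(Z, I) = -3*(Z - I) = -3*Z + 3*I)
√(L(25) + d(-152, g(2, y(a)))) = √(-6*25 + (-3*(-152) + 3*(-9))) = √(-150 + (456 - 27)) = √(-150 + 429) = √279 = 3*√31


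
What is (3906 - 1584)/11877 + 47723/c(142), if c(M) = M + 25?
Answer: 189064615/661153 ≈ 285.96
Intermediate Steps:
c(M) = 25 + M
(3906 - 1584)/11877 + 47723/c(142) = (3906 - 1584)/11877 + 47723/(25 + 142) = 2322*(1/11877) + 47723/167 = 774/3959 + 47723*(1/167) = 774/3959 + 47723/167 = 189064615/661153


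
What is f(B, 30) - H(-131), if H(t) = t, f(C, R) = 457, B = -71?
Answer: 588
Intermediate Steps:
f(B, 30) - H(-131) = 457 - 1*(-131) = 457 + 131 = 588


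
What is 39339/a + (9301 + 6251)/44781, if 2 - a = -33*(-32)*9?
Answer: -537954885/141836354 ≈ -3.7928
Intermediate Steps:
a = -9502 (a = 2 - (-33*(-32))*9 = 2 - 1056*9 = 2 - 1*9504 = 2 - 9504 = -9502)
39339/a + (9301 + 6251)/44781 = 39339/(-9502) + (9301 + 6251)/44781 = 39339*(-1/9502) + 15552*(1/44781) = -39339/9502 + 5184/14927 = -537954885/141836354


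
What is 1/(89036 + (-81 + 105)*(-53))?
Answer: 1/87764 ≈ 1.1394e-5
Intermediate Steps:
1/(89036 + (-81 + 105)*(-53)) = 1/(89036 + 24*(-53)) = 1/(89036 - 1272) = 1/87764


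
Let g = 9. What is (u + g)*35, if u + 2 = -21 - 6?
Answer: -700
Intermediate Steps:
u = -29 (u = -2 + (-21 - 6) = -2 - 27 = -29)
(u + g)*35 = (-29 + 9)*35 = -20*35 = -700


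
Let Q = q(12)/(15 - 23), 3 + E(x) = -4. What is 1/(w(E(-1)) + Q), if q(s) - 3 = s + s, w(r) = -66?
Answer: -8/555 ≈ -0.014414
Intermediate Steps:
E(x) = -7 (E(x) = -3 - 4 = -7)
q(s) = 3 + 2*s (q(s) = 3 + (s + s) = 3 + 2*s)
Q = -27/8 (Q = (3 + 2*12)/(15 - 23) = (3 + 24)/(-8) = 27*(-⅛) = -27/8 ≈ -3.3750)
1/(w(E(-1)) + Q) = 1/(-66 - 27/8) = 1/(-555/8) = -8/555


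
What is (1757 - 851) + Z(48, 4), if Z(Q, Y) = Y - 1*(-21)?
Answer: 931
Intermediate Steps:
Z(Q, Y) = 21 + Y (Z(Q, Y) = Y + 21 = 21 + Y)
(1757 - 851) + Z(48, 4) = (1757 - 851) + (21 + 4) = 906 + 25 = 931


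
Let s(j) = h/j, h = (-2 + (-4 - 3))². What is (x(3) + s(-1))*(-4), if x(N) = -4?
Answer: 340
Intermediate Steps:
h = 81 (h = (-2 - 7)² = (-9)² = 81)
s(j) = 81/j
(x(3) + s(-1))*(-4) = (-4 + 81/(-1))*(-4) = (-4 + 81*(-1))*(-4) = (-4 - 81)*(-4) = -85*(-4) = 340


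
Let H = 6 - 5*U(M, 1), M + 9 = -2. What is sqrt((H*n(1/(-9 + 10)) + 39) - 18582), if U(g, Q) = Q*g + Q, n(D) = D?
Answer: I*sqrt(18487) ≈ 135.97*I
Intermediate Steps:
M = -11 (M = -9 - 2 = -11)
U(g, Q) = Q + Q*g
H = 56 (H = 6 - 5*(1 - 11) = 6 - 5*(-10) = 6 + 50 = 56)
sqrt((H*n(1/(-9 + 10)) + 39) - 18582) = sqrt((56/(-9 + 10) + 39) - 18582) = sqrt((56/1 + 39) - 18582) = sqrt((56*1 + 39) - 18582) = sqrt((56 + 39) - 18582) = sqrt(95 - 18582) = sqrt(-18487) = I*sqrt(18487)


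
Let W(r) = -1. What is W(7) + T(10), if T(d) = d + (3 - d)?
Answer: 2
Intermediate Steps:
T(d) = 3
W(7) + T(10) = -1 + 3 = 2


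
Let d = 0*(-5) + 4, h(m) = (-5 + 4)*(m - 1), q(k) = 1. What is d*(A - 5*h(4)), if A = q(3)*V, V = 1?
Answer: 64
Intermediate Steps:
h(m) = 1 - m (h(m) = -(-1 + m) = 1 - m)
d = 4 (d = 0 + 4 = 4)
A = 1 (A = 1*1 = 1)
d*(A - 5*h(4)) = 4*(1 - 5*(1 - 1*4)) = 4*(1 - 5*(1 - 4)) = 4*(1 - 5*(-3)) = 4*(1 + 15) = 4*16 = 64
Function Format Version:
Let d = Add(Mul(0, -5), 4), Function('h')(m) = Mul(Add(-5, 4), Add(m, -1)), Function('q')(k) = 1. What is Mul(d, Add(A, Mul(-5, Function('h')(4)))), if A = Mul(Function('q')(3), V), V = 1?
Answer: 64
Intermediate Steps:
Function('h')(m) = Add(1, Mul(-1, m)) (Function('h')(m) = Mul(-1, Add(-1, m)) = Add(1, Mul(-1, m)))
d = 4 (d = Add(0, 4) = 4)
A = 1 (A = Mul(1, 1) = 1)
Mul(d, Add(A, Mul(-5, Function('h')(4)))) = Mul(4, Add(1, Mul(-5, Add(1, Mul(-1, 4))))) = Mul(4, Add(1, Mul(-5, Add(1, -4)))) = Mul(4, Add(1, Mul(-5, -3))) = Mul(4, Add(1, 15)) = Mul(4, 16) = 64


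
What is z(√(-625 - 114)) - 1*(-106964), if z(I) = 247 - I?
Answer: 107211 - I*√739 ≈ 1.0721e+5 - 27.185*I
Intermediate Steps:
z(√(-625 - 114)) - 1*(-106964) = (247 - √(-625 - 114)) - 1*(-106964) = (247 - √(-739)) + 106964 = (247 - I*√739) + 106964 = 107211 - I*√739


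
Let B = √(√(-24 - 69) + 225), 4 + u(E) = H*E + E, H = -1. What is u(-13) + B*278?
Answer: -4 + 278*√(225 + I*√93) ≈ 4167.0 + 89.344*I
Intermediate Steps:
u(E) = -4 (u(E) = -4 + (-E + E) = -4 + 0 = -4)
B = √(225 + I*√93) (B = √(√(-93) + 225) = √(I*√93 + 225) = √(225 + I*√93) ≈ 15.003 + 0.32138*I)
u(-13) + B*278 = -4 + √(225 + I*√93)*278 = -4 + 278*√(225 + I*√93)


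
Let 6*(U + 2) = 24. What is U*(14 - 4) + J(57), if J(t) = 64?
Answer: 84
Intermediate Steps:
U = 2 (U = -2 + (1/6)*24 = -2 + 4 = 2)
U*(14 - 4) + J(57) = 2*(14 - 4) + 64 = 2*10 + 64 = 20 + 64 = 84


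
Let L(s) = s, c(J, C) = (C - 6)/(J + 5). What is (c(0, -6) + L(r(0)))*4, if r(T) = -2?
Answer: -88/5 ≈ -17.600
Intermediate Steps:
c(J, C) = (-6 + C)/(5 + J)
(c(0, -6) + L(r(0)))*4 = ((-6 - 6)/(5 + 0) - 2)*4 = (-12/5 - 2)*4 = -22/5*4 = -88/5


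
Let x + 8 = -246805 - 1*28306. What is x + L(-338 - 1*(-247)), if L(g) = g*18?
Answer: -276757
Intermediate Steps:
L(g) = 18*g
x = -275119 (x = -8 + (-246805 - 1*28306) = -8 + (-246805 - 28306) = -8 - 275111 = -275119)
x + L(-338 - 1*(-247)) = -275119 + 18*(-338 - 1*(-247)) = -275119 + 18*(-338 + 247) = -275119 + 18*(-91) = -275119 - 1638 = -276757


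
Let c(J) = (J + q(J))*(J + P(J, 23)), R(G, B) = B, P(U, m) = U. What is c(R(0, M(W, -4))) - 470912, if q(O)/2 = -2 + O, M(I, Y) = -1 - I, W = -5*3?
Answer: -469848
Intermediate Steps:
W = -15
q(O) = -4 + 2*O (q(O) = 2*(-2 + O) = -4 + 2*O)
c(J) = 2*J*(-4 + 3*J) (c(J) = (J + (-4 + 2*J))*(J + J) = (-4 + 3*J)*(2*J) = 2*J*(-4 + 3*J))
c(R(0, M(W, -4))) - 470912 = 2*(-1 - 1*(-15))*(-4 + 3*(-1 - 1*(-15))) - 470912 = 2*(-1 + 15)*(-4 + 3*(-1 + 15)) - 470912 = 2*14*(-4 + 3*14) - 470912 = 2*14*(-4 + 42) - 470912 = 2*14*38 - 470912 = 1064 - 470912 = -469848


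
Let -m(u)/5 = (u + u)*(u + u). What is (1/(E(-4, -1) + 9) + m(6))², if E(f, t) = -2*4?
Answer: 516961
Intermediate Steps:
E(f, t) = -8
m(u) = -20*u² (m(u) = -5*(u + u)*(u + u) = -5*2*u*2*u = -20*u²)
(1/(E(-4, -1) + 9) + m(6))² = (1/(-8 + 9) - 20*6²)² = (1/1 - 20*36)² = (1 - 720)² = (-719)² = 516961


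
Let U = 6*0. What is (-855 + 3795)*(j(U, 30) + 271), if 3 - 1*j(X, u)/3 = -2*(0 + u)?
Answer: 1352400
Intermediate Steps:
U = 0
j(X, u) = 9 + 6*u (j(X, u) = 9 - (-6)*(0 + u) = 9 - (-6)*u = 9 + 6*u)
(-855 + 3795)*(j(U, 30) + 271) = (-855 + 3795)*((9 + 6*30) + 271) = 2940*((9 + 180) + 271) = 2940*(189 + 271) = 2940*460 = 1352400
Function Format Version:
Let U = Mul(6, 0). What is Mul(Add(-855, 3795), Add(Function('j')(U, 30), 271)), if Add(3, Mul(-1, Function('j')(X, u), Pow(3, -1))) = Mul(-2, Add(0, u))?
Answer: 1352400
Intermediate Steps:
U = 0
Function('j')(X, u) = Add(9, Mul(6, u)) (Function('j')(X, u) = Add(9, Mul(-3, Mul(-2, Add(0, u)))) = Add(9, Mul(-3, Mul(-2, u))) = Add(9, Mul(6, u)))
Mul(Add(-855, 3795), Add(Function('j')(U, 30), 271)) = Mul(Add(-855, 3795), Add(Add(9, Mul(6, 30)), 271)) = Mul(2940, Add(Add(9, 180), 271)) = Mul(2940, Add(189, 271)) = Mul(2940, 460) = 1352400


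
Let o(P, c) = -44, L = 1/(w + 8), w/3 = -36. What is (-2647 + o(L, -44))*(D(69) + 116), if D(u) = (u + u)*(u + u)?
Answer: -51559560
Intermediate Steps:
w = -108 (w = 3*(-36) = -108)
L = -1/100 (L = 1/(-108 + 8) = 1/(-100) = -1/100 ≈ -0.010000)
D(u) = 4*u² (D(u) = (2*u)*(2*u) = 4*u²)
(-2647 + o(L, -44))*(D(69) + 116) = (-2647 - 44)*(4*69² + 116) = -2691*(4*4761 + 116) = -2691*(19044 + 116) = -2691*19160 = -51559560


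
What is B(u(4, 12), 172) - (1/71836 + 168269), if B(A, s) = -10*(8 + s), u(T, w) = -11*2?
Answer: -12217076685/71836 ≈ -1.7007e+5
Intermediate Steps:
u(T, w) = -22
B(A, s) = -80 - 10*s
B(u(4, 12), 172) - (1/71836 + 168269) = (-80 - 10*172) - (1/71836 + 168269) = (-80 - 1720) - (1/71836 + 168269) = -1800 - 1*12087771885/71836 = -1800 - 12087771885/71836 = -12217076685/71836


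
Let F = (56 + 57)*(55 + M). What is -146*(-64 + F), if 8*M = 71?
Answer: -4177863/4 ≈ -1.0445e+6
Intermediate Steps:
M = 71/8 (M = (⅛)*71 = 71/8 ≈ 8.8750)
F = 57743/8 (F = (56 + 57)*(55 + 71/8) = 113*(511/8) = 57743/8 ≈ 7217.9)
-146*(-64 + F) = -146*(-64 + 57743/8) = -146*57231/8 = -4177863/4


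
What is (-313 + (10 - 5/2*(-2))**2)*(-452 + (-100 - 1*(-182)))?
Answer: 32560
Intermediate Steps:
(-313 + (10 - 5/2*(-2))**2)*(-452 + (-100 - 1*(-182))) = (-313 + (10 - 5*1/2*(-2))**2)*(-452 + (-100 + 182)) = (-313 + (10 - 5/2*(-2))**2)*(-452 + 82) = (-313 + (10 + 5)**2)*(-370) = (-313 + 15**2)*(-370) = (-313 + 225)*(-370) = -88*(-370) = 32560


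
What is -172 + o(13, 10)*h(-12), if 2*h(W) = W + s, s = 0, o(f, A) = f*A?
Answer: -952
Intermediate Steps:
o(f, A) = A*f
h(W) = W/2 (h(W) = (W + 0)/2 = W/2)
-172 + o(13, 10)*h(-12) = -172 + (10*13)*((½)*(-12)) = -172 + 130*(-6) = -172 - 780 = -952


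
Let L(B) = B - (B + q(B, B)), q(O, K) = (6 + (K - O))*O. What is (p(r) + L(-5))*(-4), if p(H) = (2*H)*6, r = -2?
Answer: -24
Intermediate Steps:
q(O, K) = O*(6 + K - O) (q(O, K) = (6 + K - O)*O = O*(6 + K - O))
L(B) = -6*B (L(B) = B - (B + B*(6 + B - B)) = B - (B + B*6) = B - (B + 6*B) = B - 7*B = -6*B)
p(H) = 12*H
(p(r) + L(-5))*(-4) = (12*(-2) - 6*(-5))*(-4) = (-24 + 30)*(-4) = 6*(-4) = -24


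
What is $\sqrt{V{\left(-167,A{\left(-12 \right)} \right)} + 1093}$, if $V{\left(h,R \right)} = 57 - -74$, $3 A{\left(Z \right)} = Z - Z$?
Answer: $6 \sqrt{34} \approx 34.986$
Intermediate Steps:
$A{\left(Z \right)} = 0$ ($A{\left(Z \right)} = \frac{Z - Z}{3} = \frac{1}{3} \cdot 0 = 0$)
$V{\left(h,R \right)} = 131$ ($V{\left(h,R \right)} = 57 + 74 = 131$)
$\sqrt{V{\left(-167,A{\left(-12 \right)} \right)} + 1093} = \sqrt{131 + 1093} = \sqrt{1224} = 6 \sqrt{34}$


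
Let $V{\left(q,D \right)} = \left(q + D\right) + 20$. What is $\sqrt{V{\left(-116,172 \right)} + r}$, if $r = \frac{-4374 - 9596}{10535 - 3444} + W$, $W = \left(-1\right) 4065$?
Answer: $\frac{3 i \sqrt{22297231131}}{7091} \approx 63.174 i$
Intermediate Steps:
$V{\left(q,D \right)} = 20 + D + q$ ($V{\left(q,D \right)} = \left(D + q\right) + 20 = 20 + D + q$)
$W = -4065$
$r = - \frac{28838885}{7091}$ ($r = \frac{-4374 - 9596}{10535 - 3444} - 4065 = - \frac{13970}{7091} - 4065 = - \frac{28838885}{7091} \approx -4067.0$)
$\sqrt{V{\left(-116,172 \right)} + r} = \sqrt{\left(20 + 172 - 116\right) - \frac{28838885}{7091}} = \sqrt{76 - \frac{28838885}{7091}} = \sqrt{- \frac{28299969}{7091}} = \frac{3 i \sqrt{22297231131}}{7091}$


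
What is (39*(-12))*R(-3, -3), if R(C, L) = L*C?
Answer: -4212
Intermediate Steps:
R(C, L) = C*L
(39*(-12))*R(-3, -3) = (39*(-12))*(-3*(-3)) = -468*9 = -4212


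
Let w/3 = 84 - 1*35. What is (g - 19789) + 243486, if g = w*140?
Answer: 244277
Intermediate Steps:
w = 147 (w = 3*(84 - 1*35) = 3*(84 - 35) = 3*49 = 147)
g = 20580 (g = 147*140 = 20580)
(g - 19789) + 243486 = (20580 - 19789) + 243486 = 791 + 243486 = 244277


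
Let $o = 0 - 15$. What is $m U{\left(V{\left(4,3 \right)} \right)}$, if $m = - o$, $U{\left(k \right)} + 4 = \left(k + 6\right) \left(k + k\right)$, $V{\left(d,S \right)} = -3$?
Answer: $-330$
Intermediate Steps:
$o = -15$ ($o = 0 - 15 = -15$)
$U{\left(k \right)} = -4 + 2 k \left(6 + k\right)$ ($U{\left(k \right)} = -4 + \left(k + 6\right) \left(k + k\right) = -4 + \left(6 + k\right) 2 k = -4 + 2 k \left(6 + k\right)$)
$m = 15$ ($m = \left(-1\right) \left(-15\right) = 15$)
$m U{\left(V{\left(4,3 \right)} \right)} = 15 \left(-4 + 2 \left(-3\right)^{2} + 12 \left(-3\right)\right) = 15 \left(-4 + 2 \cdot 9 - 36\right) = 15 \left(-4 + 18 - 36\right) = 15 \left(-22\right) = -330$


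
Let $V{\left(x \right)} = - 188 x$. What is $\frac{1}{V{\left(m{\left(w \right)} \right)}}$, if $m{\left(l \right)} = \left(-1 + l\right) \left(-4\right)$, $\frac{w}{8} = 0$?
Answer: $- \frac{1}{752} \approx -0.0013298$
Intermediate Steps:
$w = 0$ ($w = 8 \cdot 0 = 0$)
$m{\left(l \right)} = 4 - 4 l$
$\frac{1}{V{\left(m{\left(w \right)} \right)}} = \frac{1}{\left(-188\right) \left(4 - 0\right)} = \frac{1}{\left(-188\right) \left(4 + 0\right)} = \frac{1}{\left(-188\right) 4} = \frac{1}{-752} = - \frac{1}{752}$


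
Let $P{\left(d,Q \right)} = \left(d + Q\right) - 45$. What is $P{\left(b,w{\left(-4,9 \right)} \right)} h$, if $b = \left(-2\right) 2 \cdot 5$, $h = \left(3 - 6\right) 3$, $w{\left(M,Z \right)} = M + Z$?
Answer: $540$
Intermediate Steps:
$h = -9$ ($h = \left(-3\right) 3 = -9$)
$b = -20$ ($b = \left(-4\right) 5 = -20$)
$P{\left(d,Q \right)} = -45 + Q + d$ ($P{\left(d,Q \right)} = \left(Q + d\right) - 45 = -45 + Q + d$)
$P{\left(b,w{\left(-4,9 \right)} \right)} h = \left(-45 + \left(-4 + 9\right) - 20\right) \left(-9\right) = \left(-45 + 5 - 20\right) \left(-9\right) = \left(-60\right) \left(-9\right) = 540$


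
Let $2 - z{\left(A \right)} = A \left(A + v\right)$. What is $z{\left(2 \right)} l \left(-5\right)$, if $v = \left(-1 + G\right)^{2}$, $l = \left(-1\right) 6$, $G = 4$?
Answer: $-600$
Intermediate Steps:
$l = -6$
$v = 9$ ($v = \left(-1 + 4\right)^{2} = 3^{2} = 9$)
$z{\left(A \right)} = 2 - A \left(9 + A\right)$ ($z{\left(A \right)} = 2 - A \left(A + 9\right) = 2 - A \left(9 + A\right)$)
$z{\left(2 \right)} l \left(-5\right) = \left(2 - 2^{2} - 18\right) \left(-6\right) \left(-5\right) = \left(2 - 4 - 18\right) \left(-6\right) \left(-5\right) = \left(-20\right) \left(-6\right) \left(-5\right) = 120 \left(-5\right) = -600$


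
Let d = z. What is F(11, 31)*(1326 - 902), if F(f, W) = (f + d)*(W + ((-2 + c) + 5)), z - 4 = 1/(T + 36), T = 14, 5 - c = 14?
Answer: 159212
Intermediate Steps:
c = -9 (c = 5 - 1*14 = 5 - 14 = -9)
z = 201/50 (z = 4 + 1/(14 + 36) = 4 + 1/50 = 201/50 ≈ 4.0200)
d = 201/50 ≈ 4.0200
F(f, W) = (-6 + W)*(201/50 + f) (F(f, W) = (f + 201/50)*(W + ((-2 - 9) + 5)) = (201/50 + f)*(W + (-11 + 5)) = (201/50 + f)*(W - 6) = (201/50 + f)*(-6 + W) = (-6 + W)*(201/50 + f))
F(11, 31)*(1326 - 902) = (-603/25 - 6*11 + (201/50)*31 + 31*11)*(1326 - 902) = (-603/25 - 66 + 6231/50 + 341)*424 = (751/2)*424 = 159212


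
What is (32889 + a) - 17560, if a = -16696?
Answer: -1367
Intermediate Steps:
(32889 + a) - 17560 = (32889 - 16696) - 17560 = 16193 - 17560 = -1367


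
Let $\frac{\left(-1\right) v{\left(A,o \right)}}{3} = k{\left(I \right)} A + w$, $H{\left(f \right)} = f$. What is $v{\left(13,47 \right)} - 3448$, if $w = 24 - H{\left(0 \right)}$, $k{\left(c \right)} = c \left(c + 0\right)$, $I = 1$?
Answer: $-3559$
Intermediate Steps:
$k{\left(c \right)} = c^{2}$ ($k{\left(c \right)} = c c = c^{2}$)
$w = 24$ ($w = 24 - 0 = 24 + 0 = 24$)
$v{\left(A,o \right)} = -72 - 3 A$ ($v{\left(A,o \right)} = - 3 \left(1^{2} A + 24\right) = - 3 \left(1 A + 24\right) = - 3 \left(A + 24\right) = - 3 \left(24 + A\right) = -72 - 3 A$)
$v{\left(13,47 \right)} - 3448 = \left(-72 - 39\right) - 3448 = -111 - 3448 = -3559$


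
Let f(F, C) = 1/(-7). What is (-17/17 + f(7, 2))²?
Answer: 64/49 ≈ 1.3061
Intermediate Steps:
f(F, C) = -⅐
(-17/17 + f(7, 2))² = (-17/17 - ⅐)² = (-17*1/17 - ⅐)² = (-1 - ⅐)² = (-8/7)² = 64/49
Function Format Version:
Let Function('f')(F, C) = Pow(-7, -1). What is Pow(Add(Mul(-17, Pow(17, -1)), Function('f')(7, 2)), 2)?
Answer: Rational(64, 49) ≈ 1.3061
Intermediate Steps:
Function('f')(F, C) = Rational(-1, 7)
Pow(Add(Mul(-17, Pow(17, -1)), Function('f')(7, 2)), 2) = Pow(Add(Mul(-17, Pow(17, -1)), Rational(-1, 7)), 2) = Pow(Add(Mul(-17, Rational(1, 17)), Rational(-1, 7)), 2) = Pow(Add(-1, Rational(-1, 7)), 2) = Pow(Rational(-8, 7), 2) = Rational(64, 49)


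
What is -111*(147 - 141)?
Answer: -666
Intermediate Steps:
-111*(147 - 141) = -111*6 = -666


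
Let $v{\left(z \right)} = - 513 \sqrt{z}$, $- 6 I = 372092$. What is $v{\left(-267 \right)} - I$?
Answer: $\frac{186046}{3} - 513 i \sqrt{267} \approx 62015.0 - 8382.5 i$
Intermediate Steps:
$I = - \frac{186046}{3}$ ($I = \left(- \frac{1}{6}\right) 372092 = - \frac{186046}{3} \approx -62015.0$)
$v{\left(-267 \right)} - I = - 513 \sqrt{-267} - - \frac{186046}{3} = - 513 i \sqrt{267} + \frac{186046}{3} = \frac{186046}{3} - 513 i \sqrt{267}$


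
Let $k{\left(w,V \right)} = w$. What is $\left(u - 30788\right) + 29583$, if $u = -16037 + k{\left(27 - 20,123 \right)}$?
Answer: $-17235$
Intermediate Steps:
$u = -16030$ ($u = -16037 + \left(27 - 20\right) = -16037 + 7 = -16030$)
$\left(u - 30788\right) + 29583 = \left(-16030 - 30788\right) + 29583 = -46818 + 29583 = -17235$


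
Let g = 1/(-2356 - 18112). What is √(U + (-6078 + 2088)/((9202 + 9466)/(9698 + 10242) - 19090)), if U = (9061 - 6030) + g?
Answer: √319421229716257827558425599/324619010674 ≈ 55.056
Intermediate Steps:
g = -1/20468 (g = 1/(-20468) = -1/20468 ≈ -4.8857e-5)
U = 62038507/20468 (U = (9061 - 6030) - 1/20468 = 3031 - 1/20468 = 62038507/20468 ≈ 3031.0)
√(U + (-6078 + 2088)/((9202 + 9466)/(9698 + 10242) - 19090)) = √(62038507/20468 + (-6078 + 2088)/((9202 + 9466)/(9698 + 10242) - 19090)) = √(62038507/20468 - 3990/(18668/19940 - 19090)) = √(62038507/20468 - 3990/(18668*(1/19940) - 19090)) = √(62038507/20468 - 3990/(4667/4985 - 19090)) = √(62038507/20468 - 3990/(-95158983/4985)) = √(62038507/20468 - 3990*(-4985/95158983)) = √(62038507/20468 + 6630050/31719661) = √(1967976114849527/649238021348) = √319421229716257827558425599/324619010674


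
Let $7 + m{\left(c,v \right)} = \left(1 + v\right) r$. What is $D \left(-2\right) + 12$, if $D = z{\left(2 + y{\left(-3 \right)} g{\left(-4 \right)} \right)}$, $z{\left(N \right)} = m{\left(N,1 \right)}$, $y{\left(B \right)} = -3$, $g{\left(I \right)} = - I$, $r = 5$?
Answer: $6$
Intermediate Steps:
$m{\left(c,v \right)} = -2 + 5 v$ ($m{\left(c,v \right)} = -7 + \left(1 + v\right) 5 = -7 + \left(5 + 5 v\right) = -2 + 5 v$)
$z{\left(N \right)} = 3$ ($z{\left(N \right)} = -2 + 5 \cdot 1 = -2 + 5 = 3$)
$D = 3$
$D \left(-2\right) + 12 = 3 \left(-2\right) + 12 = -6 + 12 = 6$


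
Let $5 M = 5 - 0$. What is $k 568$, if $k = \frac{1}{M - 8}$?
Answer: $- \frac{568}{7} \approx -81.143$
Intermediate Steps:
$M = 1$ ($M = \frac{5 - 0}{5} = \frac{5 + 0}{5} = \frac{1}{5} \cdot 5 = 1$)
$k = - \frac{1}{7}$ ($k = \frac{1}{1 - 8} = \frac{1}{-7} = - \frac{1}{7} \approx -0.14286$)
$k 568 = \left(- \frac{1}{7}\right) 568 = - \frac{568}{7}$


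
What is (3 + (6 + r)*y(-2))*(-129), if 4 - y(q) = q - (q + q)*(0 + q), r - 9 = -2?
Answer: -23865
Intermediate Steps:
r = 7 (r = 9 - 2 = 7)
y(q) = 4 - q + 2*q² (y(q) = 4 - (q - (q + q)*(0 + q)) = 4 - (q - 2*q*q) = 4 - (q - 2*q²) = 4 + (-q + 2*q²) = 4 - q + 2*q²)
(3 + (6 + r)*y(-2))*(-129) = (3 + (6 + 7)*(4 - 1*(-2) + 2*(-2)²))*(-129) = (3 + 13*(4 + 2 + 2*4))*(-129) = (3 + 13*(4 + 2 + 8))*(-129) = (3 + 13*14)*(-129) = (3 + 182)*(-129) = 185*(-129) = -23865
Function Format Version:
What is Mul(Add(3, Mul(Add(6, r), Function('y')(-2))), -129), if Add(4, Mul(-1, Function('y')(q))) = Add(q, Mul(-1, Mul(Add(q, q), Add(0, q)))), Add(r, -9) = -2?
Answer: -23865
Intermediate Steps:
r = 7 (r = Add(9, -2) = 7)
Function('y')(q) = Add(4, Mul(-1, q), Mul(2, Pow(q, 2))) (Function('y')(q) = Add(4, Mul(-1, Add(q, Mul(-1, Mul(Add(q, q), Add(0, q)))))) = Add(4, Mul(-1, Add(q, Mul(-1, Mul(Mul(2, q), q))))) = Add(4, Mul(-1, Add(q, Mul(-1, Mul(2, Pow(q, 2)))))) = Add(4, Mul(-1, Add(q, Mul(-2, Pow(q, 2))))) = Add(4, Add(Mul(-1, q), Mul(2, Pow(q, 2)))) = Add(4, Mul(-1, q), Mul(2, Pow(q, 2))))
Mul(Add(3, Mul(Add(6, r), Function('y')(-2))), -129) = Mul(Add(3, Mul(Add(6, 7), Add(4, Mul(-1, -2), Mul(2, Pow(-2, 2))))), -129) = Mul(Add(3, Mul(13, Add(4, 2, Mul(2, 4)))), -129) = Mul(Add(3, Mul(13, Add(4, 2, 8))), -129) = Mul(Add(3, Mul(13, 14)), -129) = Mul(Add(3, 182), -129) = Mul(185, -129) = -23865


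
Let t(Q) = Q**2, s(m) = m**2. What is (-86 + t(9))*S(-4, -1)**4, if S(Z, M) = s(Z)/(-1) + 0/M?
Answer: -327680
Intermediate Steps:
S(Z, M) = -Z**2 (S(Z, M) = Z**2/(-1) + 0/M = Z**2*(-1) + 0 = -Z**2 + 0 = -Z**2)
(-86 + t(9))*S(-4, -1)**4 = (-86 + 9**2)*(-1*(-4)**2)**4 = (-86 + 81)*(-1*16)**4 = -5*(-16)**4 = -5*65536 = -327680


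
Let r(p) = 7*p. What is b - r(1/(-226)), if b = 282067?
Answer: 63747149/226 ≈ 2.8207e+5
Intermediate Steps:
b - r(1/(-226)) = 282067 - 7/(-226) = 282067 - 7*(-1)/226 = 282067 - 1*(-7/226) = 282067 + 7/226 = 63747149/226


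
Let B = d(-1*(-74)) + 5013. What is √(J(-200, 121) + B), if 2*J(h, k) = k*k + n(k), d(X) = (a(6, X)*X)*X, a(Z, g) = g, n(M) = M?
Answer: 3*√46402 ≈ 646.23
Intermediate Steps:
d(X) = X³ (d(X) = (X*X)*X = X²*X = X³)
J(h, k) = k/2 + k²/2 (J(h, k) = (k*k + k)/2 = (k² + k)/2 = (k + k²)/2 = k/2 + k²/2)
B = 410237 (B = (-1*(-74))³ + 5013 = 74³ + 5013 = 405224 + 5013 = 410237)
√(J(-200, 121) + B) = √((½)*121*(1 + 121) + 410237) = √((½)*121*122 + 410237) = √(7381 + 410237) = √417618 = 3*√46402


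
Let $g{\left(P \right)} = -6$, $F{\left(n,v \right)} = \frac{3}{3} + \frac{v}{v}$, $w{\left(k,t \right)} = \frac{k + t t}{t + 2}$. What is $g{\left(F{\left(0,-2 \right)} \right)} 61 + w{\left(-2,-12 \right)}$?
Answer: $- \frac{1901}{5} \approx -380.2$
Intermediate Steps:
$w{\left(k,t \right)} = \frac{k + t^{2}}{2 + t}$
$F{\left(n,v \right)} = 2$ ($F{\left(n,v \right)} = 3 \cdot \frac{1}{3} + 1 = 1 + 1 = 2$)
$g{\left(F{\left(0,-2 \right)} \right)} 61 + w{\left(-2,-12 \right)} = \left(-6\right) 61 + \frac{-2 + \left(-12\right)^{2}}{2 - 12} = -366 + \frac{-2 + 144}{-10} = -366 - \frac{71}{5} = - \frac{1901}{5}$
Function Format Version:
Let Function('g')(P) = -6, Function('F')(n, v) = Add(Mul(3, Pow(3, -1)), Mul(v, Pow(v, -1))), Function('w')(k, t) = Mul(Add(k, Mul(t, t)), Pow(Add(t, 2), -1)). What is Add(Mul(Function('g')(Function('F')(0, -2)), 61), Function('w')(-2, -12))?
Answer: Rational(-1901, 5) ≈ -380.20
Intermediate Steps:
Function('w')(k, t) = Mul(Pow(Add(2, t), -1), Add(k, Pow(t, 2))) (Function('w')(k, t) = Mul(Add(k, Pow(t, 2)), Pow(Add(2, t), -1)) = Mul(Pow(Add(2, t), -1), Add(k, Pow(t, 2))))
Function('F')(n, v) = 2 (Function('F')(n, v) = Add(Mul(3, Rational(1, 3)), 1) = Add(1, 1) = 2)
Add(Mul(Function('g')(Function('F')(0, -2)), 61), Function('w')(-2, -12)) = Add(Mul(-6, 61), Mul(Pow(Add(2, -12), -1), Add(-2, Pow(-12, 2)))) = Add(-366, Mul(Pow(-10, -1), Add(-2, 144))) = Add(-366, Mul(Rational(-1, 10), 142)) = Add(-366, Rational(-71, 5)) = Rational(-1901, 5)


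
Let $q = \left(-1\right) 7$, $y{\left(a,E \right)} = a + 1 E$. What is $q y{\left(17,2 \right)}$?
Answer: $-133$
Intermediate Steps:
$y{\left(a,E \right)} = E + a$ ($y{\left(a,E \right)} = a + E = E + a$)
$q = -7$
$q y{\left(17,2 \right)} = - 7 \left(2 + 17\right) = \left(-7\right) 19 = -133$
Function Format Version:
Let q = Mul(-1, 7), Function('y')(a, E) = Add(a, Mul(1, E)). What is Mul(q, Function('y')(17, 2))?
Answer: -133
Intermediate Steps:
Function('y')(a, E) = Add(E, a) (Function('y')(a, E) = Add(a, E) = Add(E, a))
q = -7
Mul(q, Function('y')(17, 2)) = Mul(-7, Add(2, 17)) = Mul(-7, 19) = -133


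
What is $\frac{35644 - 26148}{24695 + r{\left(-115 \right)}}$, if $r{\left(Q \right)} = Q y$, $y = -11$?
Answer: $\frac{1187}{3245} \approx 0.36579$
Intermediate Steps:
$r{\left(Q \right)} = - 11 Q$ ($r{\left(Q \right)} = Q \left(-11\right) = - 11 Q$)
$\frac{35644 - 26148}{24695 + r{\left(-115 \right)}} = \frac{35644 - 26148}{24695 - -1265} = \frac{9496}{24695 + 1265} = \frac{9496}{25960} = 9496 \cdot \frac{1}{25960} = \frac{1187}{3245}$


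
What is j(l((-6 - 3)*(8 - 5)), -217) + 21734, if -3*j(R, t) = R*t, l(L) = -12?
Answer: 20866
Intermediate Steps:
j(R, t) = -R*t/3
j(l((-6 - 3)*(8 - 5)), -217) + 21734 = -⅓*(-12)*(-217) + 21734 = -868 + 21734 = 20866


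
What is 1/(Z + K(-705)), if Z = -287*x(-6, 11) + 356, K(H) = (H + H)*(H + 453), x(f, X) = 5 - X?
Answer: 1/357398 ≈ 2.7980e-6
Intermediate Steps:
K(H) = 2*H*(453 + H) (K(H) = (2*H)*(453 + H) = 2*H*(453 + H))
Z = 2078 (Z = -287*(5 - 1*11) + 356 = -287*(5 - 11) + 356 = -287*(-6) + 356 = 1722 + 356 = 2078)
1/(Z + K(-705)) = 1/(2078 + 2*(-705)*(453 - 705)) = 1/(2078 + 2*(-705)*(-252)) = 1/(2078 + 355320) = 1/357398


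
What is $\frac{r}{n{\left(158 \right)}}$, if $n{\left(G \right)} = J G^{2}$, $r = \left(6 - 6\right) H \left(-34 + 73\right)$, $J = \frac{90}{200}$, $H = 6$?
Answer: $0$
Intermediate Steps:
$J = \frac{9}{20}$ ($J = 90 \cdot \frac{1}{200} = \frac{9}{20} \approx 0.45$)
$r = 0$ ($r = \left(6 - 6\right) 6 \left(-34 + 73\right) = 0 \cdot 6 \cdot 39 = 0 \cdot 39 = 0$)
$n{\left(G \right)} = \frac{9 G^{2}}{20}$
$\frac{r}{n{\left(158 \right)}} = \frac{0}{\frac{9}{20} \cdot 158^{2}} = \frac{0}{\frac{9}{20} \cdot 24964} = \frac{0}{\frac{56169}{5}} = 0 \cdot \frac{5}{56169} = 0$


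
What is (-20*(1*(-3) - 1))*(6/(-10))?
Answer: -48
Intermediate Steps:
(-20*(1*(-3) - 1))*(6/(-10)) = (-20*(-3 - 1))*(6*(-⅒)) = -20*(-4)*(-⅗) = 80*(-⅗) = -48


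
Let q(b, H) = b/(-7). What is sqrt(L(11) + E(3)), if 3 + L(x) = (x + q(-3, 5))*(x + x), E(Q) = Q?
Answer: 4*sqrt(770)/7 ≈ 15.857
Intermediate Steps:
q(b, H) = -b/7 (q(b, H) = b*(-1/7) = -b/7)
L(x) = -3 + 2*x*(3/7 + x) (L(x) = -3 + (x - 1/7*(-3))*(x + x) = -3 + (x + 3/7)*(2*x) = -3 + (3/7 + x)*(2*x) = -3 + 2*x*(3/7 + x))
sqrt(L(11) + E(3)) = sqrt((-3 + 2*11**2 + (6/7)*11) + 3) = sqrt((-3 + 2*121 + 66/7) + 3) = sqrt((-3 + 242 + 66/7) + 3) = sqrt(1739/7 + 3) = sqrt(1760/7) = 4*sqrt(770)/7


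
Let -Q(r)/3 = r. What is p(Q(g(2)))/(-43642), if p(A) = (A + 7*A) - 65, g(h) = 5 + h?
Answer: 233/43642 ≈ 0.0053389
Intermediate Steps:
Q(r) = -3*r
p(A) = -65 + 8*A (p(A) = 8*A - 65 = -65 + 8*A)
p(Q(g(2)))/(-43642) = (-65 + 8*(-3*(5 + 2)))/(-43642) = (-65 + 8*(-3*7))*(-1/43642) = (-65 + 8*(-21))*(-1/43642) = (-65 - 168)*(-1/43642) = -233*(-1/43642) = 233/43642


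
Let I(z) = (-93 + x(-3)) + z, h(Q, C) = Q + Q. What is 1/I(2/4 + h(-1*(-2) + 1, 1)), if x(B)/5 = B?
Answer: -2/203 ≈ -0.0098522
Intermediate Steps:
x(B) = 5*B
h(Q, C) = 2*Q
I(z) = -108 + z (I(z) = (-93 + 5*(-3)) + z = (-93 - 15) + z = -108 + z)
1/I(2/4 + h(-1*(-2) + 1, 1)) = 1/(-108 + (2/4 + 2*(-1*(-2) + 1))) = 1/(-108 + (2*(1/4) + 2*(2 + 1))) = 1/(-108 + (1/2 + 2*3)) = 1/(-108 + (1/2 + 6)) = 1/(-108 + 13/2) = 1/(-203/2) = -2/203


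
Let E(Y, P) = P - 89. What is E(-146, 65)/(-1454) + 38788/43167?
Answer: 28716880/31382409 ≈ 0.91506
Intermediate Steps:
E(Y, P) = -89 + P
E(-146, 65)/(-1454) + 38788/43167 = (-89 + 65)/(-1454) + 38788/43167 = -24*(-1/1454) + 38788*(1/43167) = 12/727 + 38788/43167 = 28716880/31382409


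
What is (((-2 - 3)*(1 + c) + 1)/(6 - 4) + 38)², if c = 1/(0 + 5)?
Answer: 5041/4 ≈ 1260.3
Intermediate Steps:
c = ⅕ (c = 1/5 = ⅕ ≈ 0.20000)
(((-2 - 3)*(1 + c) + 1)/(6 - 4) + 38)² = (((-2 - 3)*(1 + ⅕) + 1)/(6 - 4) + 38)² = ((-5*6/5 + 1)/2 + 38)² = ((-6 + 1)/2 + 38)² = ((½)*(-5) + 38)² = (-5/2 + 38)² = (71/2)² = 5041/4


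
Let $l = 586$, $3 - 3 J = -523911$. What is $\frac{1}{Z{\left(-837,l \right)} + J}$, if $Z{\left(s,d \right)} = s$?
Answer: $\frac{1}{173801} \approx 5.7537 \cdot 10^{-6}$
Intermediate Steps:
$J = 174638$ ($J = 1 - -174637 = 1 + 174637 = 174638$)
$\frac{1}{Z{\left(-837,l \right)} + J} = \frac{1}{-837 + 174638} = \frac{1}{173801}$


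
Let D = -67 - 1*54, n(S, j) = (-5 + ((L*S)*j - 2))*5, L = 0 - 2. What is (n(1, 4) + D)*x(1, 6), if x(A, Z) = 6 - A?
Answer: -980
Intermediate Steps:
L = -2
n(S, j) = -35 - 10*S*j (n(S, j) = (-5 + ((-2*S)*j - 2))*5 = (-5 + (-2*S*j - 2))*5 = (-5 + (-2 - 2*S*j))*5 = (-7 - 2*S*j)*5 = -35 - 10*S*j)
D = -121 (D = -67 - 54 = -121)
(n(1, 4) + D)*x(1, 6) = ((-35 - 10*1*4) - 121)*(6 - 1*1) = ((-35 - 40) - 121)*(6 - 1) = (-75 - 121)*5 = -196*5 = -980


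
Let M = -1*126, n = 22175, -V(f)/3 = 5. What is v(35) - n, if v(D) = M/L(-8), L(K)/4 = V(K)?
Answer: -221729/10 ≈ -22173.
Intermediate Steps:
V(f) = -15 (V(f) = -3*5 = -15)
L(K) = -60 (L(K) = 4*(-15) = -60)
M = -126
v(D) = 21/10 (v(D) = -126/(-60) = -126*(-1/60) = 21/10)
v(35) - n = 21/10 - 1*22175 = 21/10 - 22175 = -221729/10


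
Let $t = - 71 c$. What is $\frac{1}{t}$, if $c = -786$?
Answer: $\frac{1}{55806} \approx 1.7919 \cdot 10^{-5}$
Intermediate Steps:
$t = 55806$ ($t = \left(-71\right) \left(-786\right) = 55806$)
$\frac{1}{t} = \frac{1}{55806}$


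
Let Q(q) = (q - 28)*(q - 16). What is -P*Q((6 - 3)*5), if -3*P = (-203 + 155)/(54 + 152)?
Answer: -104/103 ≈ -1.0097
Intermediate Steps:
P = 8/103 (P = -(-203 + 155)/(3*(54 + 152)) = -(-16)/206 = -1/3*(-24/103) = 8/103 ≈ 0.077670)
Q(q) = (-28 + q)*(-16 + q)
-P*Q((6 - 3)*5) = -8*(448 + ((6 - 3)*5)**2 - 44*(6 - 3)*5)/103 = -8*(448 + (3*5)**2 - 132*5)/103 = -8*(448 + 15**2 - 44*15)/103 = -8*(448 + 225 - 660)/103 = -8*13/103 = -1*104/103 = -104/103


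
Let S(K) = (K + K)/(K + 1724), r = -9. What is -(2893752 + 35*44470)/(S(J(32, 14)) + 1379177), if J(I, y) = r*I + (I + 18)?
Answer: -3306500086/1024728273 ≈ -3.2267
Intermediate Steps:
J(I, y) = 18 - 8*I (J(I, y) = -9*I + (I + 18) = -9*I + (18 + I) = 18 - 8*I)
S(K) = 2*K/(1724 + K) (S(K) = (2*K)/(1724 + K) = 2*K/(1724 + K))
-(2893752 + 35*44470)/(S(J(32, 14)) + 1379177) = -(2893752 + 35*44470)/(2*(18 - 8*32)/(1724 + (18 - 8*32)) + 1379177) = -(2893752 + 1556450)/(2*(18 - 256)/(1724 + (18 - 256)) + 1379177) = -4450202/(2*(-238)/(1724 - 238) + 1379177) = -4450202/(2*(-238)/1486 + 1379177) = -4450202/(2*(-238)*(1/1486) + 1379177) = -4450202/(-238/743 + 1379177) = -4450202/1024728273/743 = -4450202*743/1024728273 = -1*3306500086/1024728273 = -3306500086/1024728273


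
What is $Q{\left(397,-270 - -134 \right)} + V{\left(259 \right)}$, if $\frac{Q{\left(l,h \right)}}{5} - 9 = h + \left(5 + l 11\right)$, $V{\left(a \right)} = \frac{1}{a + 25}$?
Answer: $\frac{6027901}{284} \approx 21225.0$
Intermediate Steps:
$V{\left(a \right)} = \frac{1}{25 + a}$
$Q{\left(l,h \right)} = 70 + 5 h + 55 l$ ($Q{\left(l,h \right)} = 45 + 5 \left(h + \left(5 + l 11\right)\right) = 45 + 5 \left(h + \left(5 + 11 l\right)\right) = 45 + 5 \left(5 + h + 11 l\right) = 45 + \left(25 + 5 h + 55 l\right) = 70 + 5 h + 55 l$)
$Q{\left(397,-270 - -134 \right)} + V{\left(259 \right)} = \left(70 + 5 \left(-270 - -134\right) + 55 \cdot 397\right) + \frac{1}{25 + 259} = \left(70 + 5 \left(-270 + 134\right) + 21835\right) + \frac{1}{284} = \left(70 + 5 \left(-136\right) + 21835\right) + \frac{1}{284} = \left(70 - 680 + 21835\right) + \frac{1}{284} = 21225 + \frac{1}{284} = \frac{6027901}{284}$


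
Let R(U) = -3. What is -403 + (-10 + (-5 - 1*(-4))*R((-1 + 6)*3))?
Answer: -410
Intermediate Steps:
-403 + (-10 + (-5 - 1*(-4))*R((-1 + 6)*3)) = -403 + (-10 + (-5 - 1*(-4))*(-3)) = -403 + (-10 + (-5 + 4)*(-3)) = -403 + (-10 - 1*(-3)) = -403 + (-10 + 3) = -403 - 7 = -410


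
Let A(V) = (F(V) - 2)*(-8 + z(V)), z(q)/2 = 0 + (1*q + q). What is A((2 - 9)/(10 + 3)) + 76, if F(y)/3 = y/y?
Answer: 856/13 ≈ 65.846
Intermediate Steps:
F(y) = 3 (F(y) = 3*(y/y) = 3*1 = 3)
z(q) = 4*q (z(q) = 2*(0 + (1*q + q)) = 2*(0 + (q + q)) = 2*(0 + 2*q) = 2*(2*q) = 4*q)
A(V) = -8 + 4*V (A(V) = (3 - 2)*(-8 + 4*V) = 1*(-8 + 4*V) = -8 + 4*V)
A((2 - 9)/(10 + 3)) + 76 = (-8 + 4*((2 - 9)/(10 + 3))) + 76 = (-8 + 4*(-7/13)) + 76 = (-8 - 28/13) + 76 = -132/13 + 76 = 856/13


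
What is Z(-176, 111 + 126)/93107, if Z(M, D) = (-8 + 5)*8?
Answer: -24/93107 ≈ -0.00025777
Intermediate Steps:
Z(M, D) = -24 (Z(M, D) = -3*8 = -24)
Z(-176, 111 + 126)/93107 = -24/93107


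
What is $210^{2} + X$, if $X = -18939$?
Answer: $25161$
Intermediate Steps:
$210^{2} + X = 210^{2} - 18939 = 44100 - 18939 = 25161$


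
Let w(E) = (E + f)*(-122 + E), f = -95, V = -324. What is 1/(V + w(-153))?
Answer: 1/67876 ≈ 1.4733e-5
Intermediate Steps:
w(E) = (-122 + E)*(-95 + E) (w(E) = (E - 95)*(-122 + E) = (-95 + E)*(-122 + E) = (-122 + E)*(-95 + E))
1/(V + w(-153)) = 1/(-324 + (11590 + (-153)² - 217*(-153))) = 1/(-324 + (11590 + 23409 + 33201)) = 1/(-324 + 68200) = 1/67876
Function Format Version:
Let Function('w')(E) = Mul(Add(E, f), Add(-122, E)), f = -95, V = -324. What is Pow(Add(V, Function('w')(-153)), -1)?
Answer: Rational(1, 67876) ≈ 1.4733e-5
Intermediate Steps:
Function('w')(E) = Mul(Add(-122, E), Add(-95, E)) (Function('w')(E) = Mul(Add(E, -95), Add(-122, E)) = Mul(Add(-95, E), Add(-122, E)) = Mul(Add(-122, E), Add(-95, E)))
Pow(Add(V, Function('w')(-153)), -1) = Pow(Add(-324, Add(11590, Pow(-153, 2), Mul(-217, -153))), -1) = Pow(Add(-324, Add(11590, 23409, 33201)), -1) = Pow(Add(-324, 68200), -1) = Pow(67876, -1) = Rational(1, 67876)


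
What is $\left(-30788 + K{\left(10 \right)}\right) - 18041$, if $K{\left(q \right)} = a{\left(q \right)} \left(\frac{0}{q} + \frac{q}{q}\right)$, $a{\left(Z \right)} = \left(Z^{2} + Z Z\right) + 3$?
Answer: $-48626$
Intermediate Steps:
$a{\left(Z \right)} = 3 + 2 Z^{2}$ ($a{\left(Z \right)} = \left(Z^{2} + Z^{2}\right) + 3 = 2 Z^{2} + 3 = 3 + 2 Z^{2}$)
$K{\left(q \right)} = 3 + 2 q^{2}$ ($K{\left(q \right)} = \left(3 + 2 q^{2}\right) \left(\frac{0}{q} + \frac{q}{q}\right) = \left(3 + 2 q^{2}\right) \left(0 + 1\right) = \left(3 + 2 q^{2}\right) 1 = 3 + 2 q^{2}$)
$\left(-30788 + K{\left(10 \right)}\right) - 18041 = \left(-30788 + \left(3 + 2 \cdot 10^{2}\right)\right) - 18041 = \left(-30788 + \left(3 + 2 \cdot 100\right)\right) - 18041 = \left(-30788 + \left(3 + 200\right)\right) - 18041 = \left(-30788 + 203\right) - 18041 = -30585 - 18041 = -48626$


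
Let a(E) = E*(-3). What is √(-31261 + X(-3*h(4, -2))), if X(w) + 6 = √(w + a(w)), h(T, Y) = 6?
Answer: I*√31261 ≈ 176.81*I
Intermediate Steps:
a(E) = -3*E
X(w) = -6 + √2*√(-w) (X(w) = -6 + √(w - 3*w) = -6 + √(-2*w) = -6 + √2*√(-w))
√(-31261 + X(-3*h(4, -2))) = √(-31261 + (-6 + √2*√(-(-3)*6))) = √(-31261 + (-6 + √2*√(-1*(-18)))) = √(-31261 + (-6 + √2*√18)) = √(-31261 + (-6 + √2*(3*√2))) = √(-31261 + (-6 + 6)) = √(-31261 + 0) = √(-31261) = I*√31261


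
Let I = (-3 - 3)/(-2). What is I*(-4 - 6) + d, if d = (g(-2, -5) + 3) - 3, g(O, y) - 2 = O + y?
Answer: -35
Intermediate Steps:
g(O, y) = 2 + O + y (g(O, y) = 2 + (O + y) = 2 + O + y)
d = -5 (d = ((2 - 2 - 5) + 3) - 3 = (-5 + 3) - 3 = -2 - 3 = -5)
I = 3 (I = -½*(-6) = 3)
I*(-4 - 6) + d = 3*(-4 - 6) - 5 = 3*(-10) - 5 = -30 - 5 = -35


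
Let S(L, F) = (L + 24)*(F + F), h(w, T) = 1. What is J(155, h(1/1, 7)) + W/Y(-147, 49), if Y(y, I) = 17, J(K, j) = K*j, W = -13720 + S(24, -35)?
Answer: -14445/17 ≈ -849.71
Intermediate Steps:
S(L, F) = 2*F*(24 + L) (S(L, F) = (24 + L)*(2*F) = 2*F*(24 + L))
W = -17080 (W = -13720 + 2*(-35)*(24 + 24) = -13720 + 2*(-35)*48 = -13720 - 3360 = -17080)
J(155, h(1/1, 7)) + W/Y(-147, 49) = 155*1 - 17080/17 = 155 - 17080*1/17 = 155 - 17080/17 = -14445/17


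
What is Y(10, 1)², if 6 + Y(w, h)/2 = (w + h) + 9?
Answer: 784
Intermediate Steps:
Y(w, h) = 6 + 2*h + 2*w (Y(w, h) = -12 + 2*((w + h) + 9) = -12 + 2*((h + w) + 9) = -12 + 2*(9 + h + w) = -12 + (18 + 2*h + 2*w) = 6 + 2*h + 2*w)
Y(10, 1)² = (6 + 2*1 + 2*10)² = (6 + 2 + 20)² = 28² = 784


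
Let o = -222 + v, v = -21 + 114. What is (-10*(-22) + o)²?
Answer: 8281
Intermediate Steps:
v = 93
o = -129 (o = -222 + 93 = -129)
(-10*(-22) + o)² = (-10*(-22) - 129)² = (220 - 129)² = 91² = 8281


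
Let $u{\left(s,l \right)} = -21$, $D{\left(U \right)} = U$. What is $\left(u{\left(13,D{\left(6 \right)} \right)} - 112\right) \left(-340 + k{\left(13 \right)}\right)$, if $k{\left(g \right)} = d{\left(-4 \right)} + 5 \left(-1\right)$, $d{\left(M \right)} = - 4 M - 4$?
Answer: $44289$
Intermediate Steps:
$d{\left(M \right)} = -4 - 4 M$
$k{\left(g \right)} = 7$ ($k{\left(g \right)} = \left(-4 - -16\right) + 5 \left(-1\right) = \left(-4 + 16\right) - 5 = 12 - 5 = 7$)
$\left(u{\left(13,D{\left(6 \right)} \right)} - 112\right) \left(-340 + k{\left(13 \right)}\right) = \left(-21 - 112\right) \left(-340 + 7\right) = \left(-133\right) \left(-333\right) = 44289$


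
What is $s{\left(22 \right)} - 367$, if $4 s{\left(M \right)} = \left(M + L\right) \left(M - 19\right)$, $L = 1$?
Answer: $- \frac{1399}{4} \approx -349.75$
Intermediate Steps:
$s{\left(M \right)} = \frac{\left(1 + M\right) \left(-19 + M\right)}{4}$ ($s{\left(M \right)} = \frac{\left(M + 1\right) \left(M - 19\right)}{4} = \frac{\left(1 + M\right) \left(-19 + M\right)}{4}$)
$s{\left(22 \right)} - 367 = \left(- \frac{19}{4} - 99 + \frac{22^{2}}{4}\right) - 367 = \left(- \frac{19}{4} - 99 + \frac{1}{4} \cdot 484\right) - 367 = \left(- \frac{19}{4} - 99 + 121\right) - 367 = \frac{69}{4} - 367 = - \frac{1399}{4}$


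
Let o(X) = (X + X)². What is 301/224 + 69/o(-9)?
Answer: 1345/864 ≈ 1.5567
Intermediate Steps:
o(X) = 4*X² (o(X) = (2*X)² = 4*X²)
301/224 + 69/o(-9) = 301/224 + 69/((4*(-9)²)) = 301*(1/224) + 69/((4*81)) = 43/32 + 69/324 = 43/32 + 69*(1/324) = 43/32 + 23/108 = 1345/864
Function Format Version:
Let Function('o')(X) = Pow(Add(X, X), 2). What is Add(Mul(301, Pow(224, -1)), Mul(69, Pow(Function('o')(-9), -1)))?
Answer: Rational(1345, 864) ≈ 1.5567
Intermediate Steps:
Function('o')(X) = Mul(4, Pow(X, 2)) (Function('o')(X) = Pow(Mul(2, X), 2) = Mul(4, Pow(X, 2)))
Add(Mul(301, Pow(224, -1)), Mul(69, Pow(Function('o')(-9), -1))) = Add(Mul(301, Pow(224, -1)), Mul(69, Pow(Mul(4, Pow(-9, 2)), -1))) = Add(Mul(301, Rational(1, 224)), Mul(69, Pow(Mul(4, 81), -1))) = Add(Rational(43, 32), Mul(69, Pow(324, -1))) = Add(Rational(43, 32), Mul(69, Rational(1, 324))) = Add(Rational(43, 32), Rational(23, 108)) = Rational(1345, 864)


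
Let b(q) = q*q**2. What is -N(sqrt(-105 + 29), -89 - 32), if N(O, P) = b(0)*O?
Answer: 0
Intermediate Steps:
b(q) = q**3
N(O, P) = 0 (N(O, P) = 0**3*O = 0*O = 0)
-N(sqrt(-105 + 29), -89 - 32) = -1*0 = 0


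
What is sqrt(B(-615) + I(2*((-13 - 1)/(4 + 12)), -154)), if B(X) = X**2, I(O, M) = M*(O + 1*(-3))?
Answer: sqrt(1515826)/2 ≈ 615.59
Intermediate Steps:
I(O, M) = M*(-3 + O) (I(O, M) = M*(O - 3) = M*(-3 + O))
sqrt(B(-615) + I(2*((-13 - 1)/(4 + 12)), -154)) = sqrt((-615)**2 - 154*(-3 + 2*((-13 - 1)/(4 + 12)))) = sqrt(378225 - 154*(-3 + 2*(-14/16))) = sqrt(378225 - 154*(-3 + 2*(-14*1/16))) = sqrt(378225 - 154*(-3 + 2*(-7/8))) = sqrt(378225 - 154*(-3 - 7/4)) = sqrt(378225 - 154*(-19/4)) = sqrt(378225 + 1463/2) = sqrt(757913/2) = sqrt(1515826)/2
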